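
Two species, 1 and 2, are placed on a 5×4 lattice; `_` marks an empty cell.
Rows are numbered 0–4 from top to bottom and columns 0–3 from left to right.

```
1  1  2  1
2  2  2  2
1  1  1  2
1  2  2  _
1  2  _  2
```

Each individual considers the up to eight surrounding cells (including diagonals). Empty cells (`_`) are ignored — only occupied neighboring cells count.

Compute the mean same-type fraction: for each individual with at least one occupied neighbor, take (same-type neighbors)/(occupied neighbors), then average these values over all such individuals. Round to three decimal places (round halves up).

0.437

Row 0: (0,0)1 1/3 · (0,1)1 1/5 · (0,2)2 3/5 · (0,3)1 0/3
Row 1: (1,0)2 1/5 · (1,1)2 3/8 · (1,2)2 4/8 · (1,3)2 3/5
Row 2: (2,0)1 2/5 · (2,1)1 3/8 · (2,2)1 1/7 · (2,3)2 3/4
Row 3: (3,0)1 3/5 · (3,1)2 2/7 · (3,2)2 4/6
Row 4: (4,0)1 1/3 · (4,1)2 2/4 · (4,3)2 1/1
Sum over 18 individuals: 1/3 + 1/5 + 3/5 + 0/3 + 1/5 + 3/8 + 4/8 + 3/5 + 2/5 + 3/8 + 1/7 + 3/4 + 3/5 + 2/7 + 4/6 + 1/3 + 2/4 + 1/1 = 1651/210; mean = 1651/210 ÷ 18 = 1651/3780 = 0.436772… → 0.437.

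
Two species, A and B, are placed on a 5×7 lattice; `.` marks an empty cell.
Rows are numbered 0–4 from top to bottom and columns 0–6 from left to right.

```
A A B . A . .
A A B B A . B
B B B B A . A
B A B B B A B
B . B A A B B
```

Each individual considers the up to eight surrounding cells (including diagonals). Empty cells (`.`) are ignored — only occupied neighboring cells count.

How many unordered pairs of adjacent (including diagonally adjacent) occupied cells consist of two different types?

36

Scan each occupied cell's neighbors to the right and below (and the two forward diagonals) so each pair is counted once.
From row 0: 4 unlike of 12 pairs (running 4/12).
From row 1: 10 unlike of 18 pairs (running 14/30).
From row 2: 7 unlike of 20 pairs (running 21/50).
From row 3: 13 unlike of 22 pairs (running 34/72).
From row 4: 2 unlike of 4 pairs (running 36/76).
Total adjacent occupied pairs: 76; unlike-type pairs: 36.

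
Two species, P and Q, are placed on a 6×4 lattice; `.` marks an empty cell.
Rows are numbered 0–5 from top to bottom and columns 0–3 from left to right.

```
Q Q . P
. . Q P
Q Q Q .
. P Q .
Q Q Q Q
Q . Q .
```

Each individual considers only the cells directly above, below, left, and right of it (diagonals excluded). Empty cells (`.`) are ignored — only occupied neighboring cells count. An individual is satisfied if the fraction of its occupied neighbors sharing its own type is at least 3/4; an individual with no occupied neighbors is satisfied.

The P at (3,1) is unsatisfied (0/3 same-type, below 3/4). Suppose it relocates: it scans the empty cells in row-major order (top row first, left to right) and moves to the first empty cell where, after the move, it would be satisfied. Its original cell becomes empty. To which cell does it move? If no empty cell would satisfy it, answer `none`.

none

Vacating (3,1). Empty cells in order:
  (0,2): 1/3 same-type → still unsatisfied.
  (1,0): 0/2 same-type → still unsatisfied.
  (1,1): 0/3 same-type → still unsatisfied.
  (2,3): 1/2 same-type → still unsatisfied.
  (3,0): 0/2 same-type → still unsatisfied.
  (3,3): 0/2 same-type → still unsatisfied.
  (5,1): 0/3 same-type → still unsatisfied.
  (5,3): 0/2 same-type → still unsatisfied.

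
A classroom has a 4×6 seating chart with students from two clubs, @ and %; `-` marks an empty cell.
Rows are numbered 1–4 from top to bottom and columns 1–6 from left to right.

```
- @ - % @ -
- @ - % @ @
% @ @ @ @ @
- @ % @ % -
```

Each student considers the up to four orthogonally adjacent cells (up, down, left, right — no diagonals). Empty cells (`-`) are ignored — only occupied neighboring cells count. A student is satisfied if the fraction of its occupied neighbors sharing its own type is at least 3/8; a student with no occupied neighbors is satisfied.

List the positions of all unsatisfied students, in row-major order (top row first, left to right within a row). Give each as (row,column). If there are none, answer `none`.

Row 1: (1,2)@ 1/1 ok · (1,4)% 1/2 ok · (1,5)@ 1/2 ok
Row 2: (2,2)@ 2/2 ok · (2,4)% 1/3 unhappy · (2,5)@ 3/4 ok · (2,6)@ 2/2 ok
Row 3: (3,1)% 0/1 unhappy · (3,2)@ 3/4 ok · (3,3)@ 2/3 ok · (3,4)@ 3/4 ok · (3,5)@ 3/4 ok · (3,6)@ 2/2 ok
Row 4: (4,2)@ 1/2 ok · (4,3)% 0/3 unhappy · (4,4)@ 1/3 unhappy · (4,5)% 0/2 unhappy

(2,4), (3,1), (4,3), (4,4), (4,5)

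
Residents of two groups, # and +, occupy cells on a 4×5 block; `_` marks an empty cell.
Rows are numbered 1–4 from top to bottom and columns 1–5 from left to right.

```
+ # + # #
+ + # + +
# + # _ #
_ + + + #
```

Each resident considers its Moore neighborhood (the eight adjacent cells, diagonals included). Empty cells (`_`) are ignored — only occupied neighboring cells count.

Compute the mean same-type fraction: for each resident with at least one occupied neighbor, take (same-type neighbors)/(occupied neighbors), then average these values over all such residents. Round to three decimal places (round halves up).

0.390

Row 1: (1,1)+ 2/3 · (1,2)# 1/5 · (1,3)+ 2/5 · (1,4)# 2/5 · (1,5)# 1/3
Row 2: (2,1)+ 3/5 · (2,2)+ 4/8 · (2,3)# 3/7 · (2,4)+ 2/7 · (2,5)+ 1/4
Row 3: (3,1)# 0/4 · (3,2)+ 4/7 · (3,3)# 1/7 · (3,5)# 1/4
Row 4: (4,2)+ 2/4 · (4,3)+ 3/4 · (4,4)+ 1/4 · (4,5)# 1/2
Sum over 18 residents: 2/3 + 1/5 + 2/5 + 2/5 + 1/3 + 3/5 + 4/8 + 3/7 + 2/7 + 1/4 + 0/4 + 4/7 + 1/7 + 1/4 + 2/4 + 3/4 + 1/4 + 1/2 = 246/35; mean = 246/35 ÷ 18 = 41/105 = 0.390476… → 0.390.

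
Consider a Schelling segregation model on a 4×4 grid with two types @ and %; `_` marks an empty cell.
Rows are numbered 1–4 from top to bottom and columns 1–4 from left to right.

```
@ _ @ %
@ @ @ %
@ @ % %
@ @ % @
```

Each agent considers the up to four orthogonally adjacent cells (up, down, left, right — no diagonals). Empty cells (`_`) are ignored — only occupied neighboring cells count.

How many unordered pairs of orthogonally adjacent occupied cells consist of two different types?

7

Scan each occupied cell's neighbors to the right and below so each pair is counted once.
From row 1: 1 unlike of 4 pairs (running 1/4).
From row 2: 2 unlike of 7 pairs (running 3/11).
From row 3: 2 unlike of 7 pairs (running 5/18).
From row 4: 2 unlike of 3 pairs (running 7/21).
Total adjacent occupied pairs: 21; unlike-type pairs: 7.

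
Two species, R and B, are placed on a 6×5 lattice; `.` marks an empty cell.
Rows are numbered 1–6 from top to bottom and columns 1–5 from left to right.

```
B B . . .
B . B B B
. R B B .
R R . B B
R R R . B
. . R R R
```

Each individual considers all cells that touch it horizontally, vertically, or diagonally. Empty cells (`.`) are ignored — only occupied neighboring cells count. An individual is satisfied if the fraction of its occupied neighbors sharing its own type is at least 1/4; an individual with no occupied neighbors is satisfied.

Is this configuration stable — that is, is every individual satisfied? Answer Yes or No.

(1,1)B 2/2 ok
(1,2)B 3/3 ok
(2,1)B 2/3 ok
(2,3)B 4/5 ok
(2,4)B 4/4 ok
(2,5)B 2/2 ok
(3,2)R 2/5 ok
(3,3)B 4/6 ok
(3,4)B 6/6 ok
(4,1)R 4/4 ok
(4,2)R 5/6 ok
(4,4)B 4/5 ok
(4,5)B 3/3 ok
(5,1)R 3/3 ok
(5,2)R 5/5 ok
(5,3)R 4/5 ok
(5,5)B 2/4 ok
(6,3)R 3/3 ok
(6,4)R 3/4 ok
(6,5)R 1/2 ok
All meet the threshold, so the configuration is stable.

Yes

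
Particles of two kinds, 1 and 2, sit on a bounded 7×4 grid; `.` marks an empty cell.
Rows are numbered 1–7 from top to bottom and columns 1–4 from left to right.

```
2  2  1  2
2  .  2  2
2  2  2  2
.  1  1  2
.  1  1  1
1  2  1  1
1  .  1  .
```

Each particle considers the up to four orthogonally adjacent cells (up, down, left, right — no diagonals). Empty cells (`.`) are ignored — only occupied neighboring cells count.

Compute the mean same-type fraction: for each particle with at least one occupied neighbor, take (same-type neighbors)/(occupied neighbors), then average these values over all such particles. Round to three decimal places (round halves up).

(1,1)2 2/2
(1,2)2 1/2
(1,3)1 0/3
(1,4)2 1/2
(2,1)2 2/2
(2,3)2 2/3
(2,4)2 3/3
(3,1)2 2/2
(3,2)2 2/3
(3,3)2 3/4
(3,4)2 3/3
(4,2)1 2/3
(4,3)1 2/4
(4,4)2 1/3
(5,2)1 2/3
(5,3)1 4/4
(5,4)1 2/3
(6,1)1 1/2
(6,2)2 0/3
(6,3)1 3/4
(6,4)1 2/2
(7,1)1 1/1
(7,3)1 1/1
Sum over 23 particles: 2/2 + 1/2 + 0/3 + 1/2 + 2/2 + 2/3 + 3/3 + 2/2 + 2/3 + 3/4 + 3/3 + 2/3 + 2/4 + 1/3 + 2/3 + 4/4 + 2/3 + 1/2 + 0/3 + 3/4 + 2/2 + 1/1 + 1/1 = 97/6; mean = 97/6 ÷ 23 = 97/138 = 0.702898… → 0.703.

0.703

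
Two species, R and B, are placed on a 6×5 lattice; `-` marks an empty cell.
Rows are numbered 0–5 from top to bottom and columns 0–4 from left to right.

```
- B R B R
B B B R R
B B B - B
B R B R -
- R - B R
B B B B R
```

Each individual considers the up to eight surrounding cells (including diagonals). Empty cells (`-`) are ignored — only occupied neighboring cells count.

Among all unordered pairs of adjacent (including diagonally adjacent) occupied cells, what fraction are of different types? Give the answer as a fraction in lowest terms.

29/61

Scan each occupied cell's neighbors to the right and below (and the two forward diagonals) so each pair is counted once.
From row 0: 7 unlike of 14 pairs (running 7/14).
From row 1: 4 unlike of 14 pairs (running 11/28).
From row 2: 5 unlike of 11 pairs (running 16/39).
From row 3: 6 unlike of 9 pairs (running 22/48).
From row 4: 6 unlike of 9 pairs (running 28/57).
From row 5: 1 unlike of 4 pairs (running 29/61).
Total adjacent occupied pairs: 61; unlike-type pairs: 29.
29/61 is already in lowest terms.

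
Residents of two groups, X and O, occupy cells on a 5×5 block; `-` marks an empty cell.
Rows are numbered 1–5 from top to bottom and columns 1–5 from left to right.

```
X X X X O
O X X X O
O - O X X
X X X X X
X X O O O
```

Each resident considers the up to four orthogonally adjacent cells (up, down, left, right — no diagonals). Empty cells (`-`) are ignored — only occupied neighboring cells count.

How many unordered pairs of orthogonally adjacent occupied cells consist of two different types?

Scan each occupied cell's neighbors to the right and below so each pair is counted once.
Row 1: X(1,1)–X(1,2)= X(1,1)–O(2,1)≠ X(1,2)–X(1,3)= X(1,2)–X(2,2)= X(1,3)–X(1,4)= X(1,3)–X(2,3)= X(1,4)–O(1,5)≠ X(1,4)–X(2,4)= O(1,5)–O(2,5)=  → 2/9 unlike.
Row 2: O(2,1)–X(2,2)≠ O(2,1)–O(3,1)= X(2,2)–X(2,3)= X(2,3)–X(2,4)= X(2,3)–O(3,3)≠ X(2,4)–O(2,5)≠ X(2,4)–X(3,4)= O(2,5)–X(3,5)≠  → 4/8 unlike.
Row 3: O(3,1)–X(4,1)≠ O(3,3)–X(3,4)≠ O(3,3)–X(4,3)≠ X(3,4)–X(3,5)= X(3,4)–X(4,4)= X(3,5)–X(4,5)=  → 3/6 unlike.
Row 4: X(4,1)–X(4,2)= X(4,1)–X(5,1)= X(4,2)–X(4,3)= X(4,2)–X(5,2)= X(4,3)–X(4,4)= X(4,3)–O(5,3)≠ X(4,4)–X(4,5)= X(4,4)–O(5,4)≠ X(4,5)–O(5,5)≠  → 3/9 unlike.
Row 5: X(5,1)–X(5,2)= X(5,2)–O(5,3)≠ O(5,3)–O(5,4)= O(5,4)–O(5,5)=  → 1/4 unlike.
Total adjacent occupied pairs: 36; unlike-type pairs: 13.

13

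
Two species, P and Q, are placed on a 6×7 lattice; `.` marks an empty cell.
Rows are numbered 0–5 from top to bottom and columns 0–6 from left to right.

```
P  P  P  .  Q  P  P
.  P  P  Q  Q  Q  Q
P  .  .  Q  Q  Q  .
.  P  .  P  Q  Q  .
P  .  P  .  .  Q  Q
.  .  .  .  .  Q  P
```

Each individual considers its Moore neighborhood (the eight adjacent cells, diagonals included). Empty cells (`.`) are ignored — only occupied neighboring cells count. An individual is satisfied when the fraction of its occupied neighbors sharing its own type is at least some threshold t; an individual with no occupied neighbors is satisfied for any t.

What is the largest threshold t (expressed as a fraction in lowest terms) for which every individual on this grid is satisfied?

0/1

(0,0)P 2/2
(0,1)P 4/4
(0,2)P 3/4
(0,4)Q 3/4
(0,5)P 1/5
(0,6)P 1/3
(1,1)P 5/5
(1,2)P 3/5
(1,3)Q 4/6
(1,4)Q 6/7
(1,5)Q 5/7
(1,6)Q 2/4
(2,0)P 2/2
(2,3)Q 4/6
(2,4)Q 7/8
(2,5)Q 6/6
(3,1)P 3/3
(3,3)P 1/4
(3,4)Q 5/6
(3,5)Q 5/5
(4,0)P 1/1
(4,2)P 2/2
(4,5)Q 4/5
(4,6)Q 3/4
(5,5)Q 2/3
(5,6)P 0/3
The smallest same-type fraction is 0/3 at (5,6), which reduces to 0/1. Any threshold above that leaves this individual unsatisfied.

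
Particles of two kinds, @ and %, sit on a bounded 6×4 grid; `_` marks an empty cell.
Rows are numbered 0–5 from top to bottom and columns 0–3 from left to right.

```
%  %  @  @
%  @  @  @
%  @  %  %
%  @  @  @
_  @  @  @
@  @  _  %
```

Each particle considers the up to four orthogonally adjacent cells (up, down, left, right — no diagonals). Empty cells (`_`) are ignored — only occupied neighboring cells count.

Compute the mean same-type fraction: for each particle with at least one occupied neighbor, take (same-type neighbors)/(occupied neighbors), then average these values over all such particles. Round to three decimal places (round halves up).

Row 0: (0,0)% 2/2 · (0,1)% 1/3 · (0,2)@ 2/3 · (0,3)@ 2/2
Row 1: (1,0)% 2/3 · (1,1)@ 2/4 · (1,2)@ 3/4 · (1,3)@ 2/3
Row 2: (2,0)% 2/3 · (2,1)@ 2/4 · (2,2)% 1/4 · (2,3)% 1/3
Row 3: (3,0)% 1/2 · (3,1)@ 3/4 · (3,2)@ 3/4 · (3,3)@ 2/3
Row 4: (4,1)@ 3/3 · (4,2)@ 3/3 · (4,3)@ 2/3
Row 5: (5,0)@ 1/1 · (5,1)@ 2/2 · (5,3)% 0/1
Sum over 22 particles: 2/2 + 1/3 + 2/3 + 2/2 + 2/3 + 2/4 + 3/4 + 2/3 + 2/3 + 2/4 + 1/4 + 1/3 + 1/2 + 3/4 + 3/4 + 2/3 + 3/3 + 3/3 + 2/3 + 1/1 + 2/2 + 0/1 = 44/3; mean = 44/3 ÷ 22 = 2/3 = 0.666666… → 0.667.

0.667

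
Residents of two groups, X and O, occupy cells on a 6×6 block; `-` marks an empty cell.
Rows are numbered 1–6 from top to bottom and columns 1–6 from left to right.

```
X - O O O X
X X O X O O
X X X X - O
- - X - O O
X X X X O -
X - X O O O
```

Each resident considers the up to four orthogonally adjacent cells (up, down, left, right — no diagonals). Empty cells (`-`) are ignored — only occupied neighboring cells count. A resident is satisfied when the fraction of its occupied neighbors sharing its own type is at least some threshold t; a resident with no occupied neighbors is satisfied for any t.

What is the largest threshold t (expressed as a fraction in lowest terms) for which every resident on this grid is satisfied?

0/1

Row 1: (1,1)X 1/1 · (1,3)O 2/2 · (1,4)O 2/3 · (1,5)O 2/3 · (1,6)X 0/2
Row 2: (2,1)X 3/3 · (2,2)X 2/3 · (2,3)O 1/4 · (2,4)X 1/4 · (2,5)O 2/3 · (2,6)O 2/3
Row 3: (3,1)X 2/2 · (3,2)X 3/3 · (3,3)X 3/4 · (3,4)X 2/2 · (3,6)O 2/2
Row 4: (4,3)X 2/2 · (4,5)O 2/2 · (4,6)O 2/2
Row 5: (5,1)X 2/2 · (5,2)X 2/2 · (5,3)X 4/4 · (5,4)X 1/3 · (5,5)O 2/3
Row 6: (6,1)X 1/1 · (6,3)X 1/2 · (6,4)O 1/3 · (6,5)O 3/3 · (6,6)O 1/1
The smallest same-type fraction is 0/2 at (1,6), which reduces to 0/1. Any threshold above that leaves this resident unsatisfied.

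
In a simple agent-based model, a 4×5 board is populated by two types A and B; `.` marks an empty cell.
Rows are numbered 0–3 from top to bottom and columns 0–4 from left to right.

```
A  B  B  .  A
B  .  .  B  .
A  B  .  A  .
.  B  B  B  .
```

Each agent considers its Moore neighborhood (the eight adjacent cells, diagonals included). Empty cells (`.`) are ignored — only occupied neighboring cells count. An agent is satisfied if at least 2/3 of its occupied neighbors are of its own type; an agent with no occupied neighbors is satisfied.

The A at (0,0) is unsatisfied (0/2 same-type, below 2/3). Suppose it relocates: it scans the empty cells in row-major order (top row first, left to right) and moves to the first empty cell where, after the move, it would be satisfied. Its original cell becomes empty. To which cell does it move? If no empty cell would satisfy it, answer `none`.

Vacating (0,0). Empty cells in order:
  (0,3): 1/3 same-type → still unsatisfied.
  (1,1): 1/5 same-type → still unsatisfied.
  (1,2): 1/5 same-type → still unsatisfied.
  (1,4): 2/3 same-type → satisfied — stop here.

(1,4)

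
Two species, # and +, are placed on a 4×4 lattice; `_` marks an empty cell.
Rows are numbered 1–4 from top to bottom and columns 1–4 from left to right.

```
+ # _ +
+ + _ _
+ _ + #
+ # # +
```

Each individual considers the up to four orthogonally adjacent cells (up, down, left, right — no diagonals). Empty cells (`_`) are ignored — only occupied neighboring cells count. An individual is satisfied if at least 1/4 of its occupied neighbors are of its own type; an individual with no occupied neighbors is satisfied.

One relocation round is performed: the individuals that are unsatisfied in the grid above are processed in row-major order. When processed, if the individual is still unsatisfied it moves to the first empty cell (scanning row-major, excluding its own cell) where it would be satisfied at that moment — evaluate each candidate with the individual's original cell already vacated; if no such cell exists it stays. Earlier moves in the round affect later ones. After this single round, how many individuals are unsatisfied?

Initially unsatisfied (in order): (1,2), (3,3), (3,4), (4,4).
  (1,2) → (2,4).
  (3,3) → (1,2).
  (3,4): now satisfied by earlier moves; stays.
  (4,4) → (1,3).
Resulting grid:
+ + + +
+ + _ #
+ _ _ #
+ # # _
All satisfied now.

0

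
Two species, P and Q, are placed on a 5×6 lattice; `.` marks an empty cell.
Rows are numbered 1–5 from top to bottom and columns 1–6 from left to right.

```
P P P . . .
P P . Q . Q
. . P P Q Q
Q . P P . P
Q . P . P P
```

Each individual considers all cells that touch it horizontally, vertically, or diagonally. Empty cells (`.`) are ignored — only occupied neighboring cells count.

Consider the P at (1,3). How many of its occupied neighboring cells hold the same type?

Occupied neighbors of (1,3): (1,2)=P, (2,2)=P, (2,4)=Q.
Same type (P): 2 of 3.

2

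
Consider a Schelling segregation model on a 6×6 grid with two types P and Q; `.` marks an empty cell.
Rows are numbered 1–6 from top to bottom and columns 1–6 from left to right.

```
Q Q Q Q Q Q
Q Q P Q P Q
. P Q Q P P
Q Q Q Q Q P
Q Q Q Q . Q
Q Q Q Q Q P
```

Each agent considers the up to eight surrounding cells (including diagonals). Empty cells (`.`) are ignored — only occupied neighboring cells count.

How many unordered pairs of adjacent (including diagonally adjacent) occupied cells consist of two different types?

Scan each occupied cell's neighbors to the right and below (and the two forward diagonals) so each pair is counted once.
From row 1: 6 unlike of 21 pairs (running 6/21).
From row 2: 12 unlike of 19 pairs (running 18/40).
From row 3: 8 unlike of 18 pairs (running 26/58).
From row 4: 2 unlike of 18 pairs (running 28/76).
From row 5: 1 unlike of 16 pairs (running 29/92).
From row 6: 1 unlike of 5 pairs (running 30/97).
Total adjacent occupied pairs: 97; unlike-type pairs: 30.

30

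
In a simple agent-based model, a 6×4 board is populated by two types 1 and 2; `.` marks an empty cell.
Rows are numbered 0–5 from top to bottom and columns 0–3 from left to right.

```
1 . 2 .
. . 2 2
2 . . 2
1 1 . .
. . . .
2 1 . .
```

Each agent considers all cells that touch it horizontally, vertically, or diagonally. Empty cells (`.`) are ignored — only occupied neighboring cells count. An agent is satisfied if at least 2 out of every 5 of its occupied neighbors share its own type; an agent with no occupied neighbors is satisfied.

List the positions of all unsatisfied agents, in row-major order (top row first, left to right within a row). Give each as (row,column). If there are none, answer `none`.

(2,0), (5,0), (5,1)

(0,0)1 0/0 satisfied
(0,2)2 2/2 satisfied
(1,2)2 3/3 satisfied
(1,3)2 3/3 satisfied
(2,0)2 0/2 not
(2,3)2 2/2 satisfied
(3,0)1 1/2 satisfied
(3,1)1 1/2 satisfied
(5,0)2 0/1 not
(5,1)1 0/1 not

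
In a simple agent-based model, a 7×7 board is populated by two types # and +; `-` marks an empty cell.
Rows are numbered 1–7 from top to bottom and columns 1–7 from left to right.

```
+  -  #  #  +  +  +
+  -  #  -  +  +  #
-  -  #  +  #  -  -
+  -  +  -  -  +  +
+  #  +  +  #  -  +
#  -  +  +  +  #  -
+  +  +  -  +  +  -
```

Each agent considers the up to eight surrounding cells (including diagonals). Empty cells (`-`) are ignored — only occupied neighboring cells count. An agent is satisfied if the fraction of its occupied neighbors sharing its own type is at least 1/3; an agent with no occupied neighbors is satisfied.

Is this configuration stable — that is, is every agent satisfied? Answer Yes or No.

No

(1,1)+ 1/1 satisfied
(1,3)# 2/2 satisfied
(1,4)# 2/4 satisfied
(1,5)+ 3/4 satisfied
(1,6)+ 4/5 satisfied
(1,7)+ 2/3 satisfied
(2,1)+ 1/1 satisfied
(2,3)# 3/4 satisfied
(2,5)+ 4/6 satisfied
(2,6)+ 4/6 satisfied
(2,7)# 0/3 not
(3,3)# 1/3 satisfied
(3,4)+ 2/5 satisfied
(3,5)# 0/4 not
(4,1)+ 1/2 satisfied
(4,3)+ 3/5 satisfied
(4,6)+ 2/4 satisfied
(4,7)+ 2/2 satisfied
(5,1)+ 1/3 satisfied
(5,2)# 1/6 not
(5,3)+ 4/5 satisfied
(5,4)+ 5/6 satisfied
(5,5)# 1/5 not
(5,7)+ 2/3 satisfied
(6,1)# 1/4 not
(6,3)+ 5/6 satisfied
(6,4)+ 6/7 satisfied
(6,5)+ 4/6 satisfied
(6,6)# 1/5 not
(7,1)+ 1/2 satisfied
(7,2)+ 3/4 satisfied
(7,3)+ 3/3 satisfied
(7,5)+ 3/4 satisfied
(7,6)+ 2/3 satisfied
For instance (2,7) has only 0/3 same-type neighbors, below 1/3.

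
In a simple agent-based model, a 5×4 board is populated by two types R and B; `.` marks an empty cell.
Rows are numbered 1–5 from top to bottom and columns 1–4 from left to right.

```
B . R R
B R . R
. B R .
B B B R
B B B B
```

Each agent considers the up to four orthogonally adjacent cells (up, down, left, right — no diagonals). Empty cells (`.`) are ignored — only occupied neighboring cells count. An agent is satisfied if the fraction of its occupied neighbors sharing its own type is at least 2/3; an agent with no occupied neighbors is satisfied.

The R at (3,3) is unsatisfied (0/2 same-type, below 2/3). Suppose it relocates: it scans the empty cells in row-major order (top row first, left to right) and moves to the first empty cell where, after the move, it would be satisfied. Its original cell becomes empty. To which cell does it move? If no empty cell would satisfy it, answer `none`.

Vacating (3,3). Empty cells in order:
  (1,2): 2/3 same-type → satisfied — stop here.

(1,2)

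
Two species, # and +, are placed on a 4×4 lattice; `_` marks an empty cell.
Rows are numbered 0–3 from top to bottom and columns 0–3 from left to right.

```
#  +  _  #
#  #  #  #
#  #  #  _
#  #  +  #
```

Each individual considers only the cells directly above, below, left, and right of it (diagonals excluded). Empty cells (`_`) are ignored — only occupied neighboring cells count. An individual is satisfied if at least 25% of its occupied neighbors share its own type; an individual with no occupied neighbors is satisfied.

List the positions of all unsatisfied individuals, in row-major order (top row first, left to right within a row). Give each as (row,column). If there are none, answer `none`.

(0,0)# 1/2 ✓
(0,1)+ 0/2 ✗
(0,3)# 1/1 ✓
(1,0)# 3/3 ✓
(1,1)# 3/4 ✓
(1,2)# 3/3 ✓
(1,3)# 2/2 ✓
(2,0)# 3/3 ✓
(2,1)# 4/4 ✓
(2,2)# 2/3 ✓
(3,0)# 2/2 ✓
(3,1)# 2/3 ✓
(3,2)+ 0/3 ✗
(3,3)# 0/1 ✗

(0,1), (3,2), (3,3)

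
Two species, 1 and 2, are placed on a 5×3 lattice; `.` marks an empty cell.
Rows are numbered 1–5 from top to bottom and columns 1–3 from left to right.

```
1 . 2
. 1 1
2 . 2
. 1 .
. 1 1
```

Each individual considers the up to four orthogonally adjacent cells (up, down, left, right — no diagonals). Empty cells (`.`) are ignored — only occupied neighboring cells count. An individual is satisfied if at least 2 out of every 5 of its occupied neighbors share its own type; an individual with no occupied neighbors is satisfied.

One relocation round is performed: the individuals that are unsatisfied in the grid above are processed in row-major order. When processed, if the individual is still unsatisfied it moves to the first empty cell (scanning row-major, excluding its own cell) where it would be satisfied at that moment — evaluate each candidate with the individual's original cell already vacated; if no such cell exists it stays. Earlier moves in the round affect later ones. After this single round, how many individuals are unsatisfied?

Initially unsatisfied (in order): (1,3), (2,3), (3,3).
  (1,3) → (3,2).
  (2,3): now satisfied by earlier moves; stays.
  (3,3): now satisfied by earlier moves; stays.
Resulting grid:
1 . .
. 1 1
2 2 2
. 1 .
. 1 1
All satisfied now.

0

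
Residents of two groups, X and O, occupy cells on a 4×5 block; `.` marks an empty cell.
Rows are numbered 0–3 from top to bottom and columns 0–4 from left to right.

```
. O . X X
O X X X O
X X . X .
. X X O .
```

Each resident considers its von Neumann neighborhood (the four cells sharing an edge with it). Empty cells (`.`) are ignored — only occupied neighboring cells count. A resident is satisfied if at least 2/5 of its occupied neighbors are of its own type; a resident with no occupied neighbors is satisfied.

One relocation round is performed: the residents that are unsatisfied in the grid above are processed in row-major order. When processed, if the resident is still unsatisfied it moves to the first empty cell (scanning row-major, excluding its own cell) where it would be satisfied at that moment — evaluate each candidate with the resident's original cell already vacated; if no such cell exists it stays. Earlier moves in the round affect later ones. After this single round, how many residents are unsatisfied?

Initially unsatisfied (in order): (0,1), (1,0), (1,4), (3,3).
  (0,1) → (0,0).
  (1,0) → (0,1).
  (1,4) → (3,4).
  (3,3) → (2,4).
Resulting grid:
O O . X X
. X X X .
X X . X O
. X X . O
All satisfied now.

0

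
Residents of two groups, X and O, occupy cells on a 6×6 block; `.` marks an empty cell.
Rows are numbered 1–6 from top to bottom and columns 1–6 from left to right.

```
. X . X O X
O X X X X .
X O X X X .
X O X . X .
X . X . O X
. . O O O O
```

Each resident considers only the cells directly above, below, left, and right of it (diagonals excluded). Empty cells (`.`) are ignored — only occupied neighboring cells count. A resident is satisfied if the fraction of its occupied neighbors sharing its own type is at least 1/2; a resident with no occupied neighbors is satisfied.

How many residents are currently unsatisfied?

8

(1,2)X 1/1 satisfied
(1,4)X 1/2 satisfied
(1,5)O 0/3 not
(1,6)X 0/1 not
(2,1)O 0/2 not
(2,2)X 2/4 satisfied
(2,3)X 3/3 satisfied
(2,4)X 4/4 satisfied
(2,5)X 2/3 satisfied
(3,1)X 1/3 not
(3,2)O 1/4 not
(3,3)X 3/4 satisfied
(3,4)X 3/3 satisfied
(3,5)X 3/3 satisfied
(4,1)X 2/3 satisfied
(4,2)O 1/3 not
(4,3)X 2/3 satisfied
(4,5)X 1/2 satisfied
(5,1)X 1/1 satisfied
(5,3)X 1/2 satisfied
(5,5)O 1/3 not
(5,6)X 0/2 not
(6,3)O 1/2 satisfied
(6,4)O 2/2 satisfied
(6,5)O 3/3 satisfied
(6,6)O 1/2 satisfied
Unsatisfied: (1,5), (1,6), (2,1), (3,1), (3,2), (4,2), (5,5), (5,6) — 8 in total.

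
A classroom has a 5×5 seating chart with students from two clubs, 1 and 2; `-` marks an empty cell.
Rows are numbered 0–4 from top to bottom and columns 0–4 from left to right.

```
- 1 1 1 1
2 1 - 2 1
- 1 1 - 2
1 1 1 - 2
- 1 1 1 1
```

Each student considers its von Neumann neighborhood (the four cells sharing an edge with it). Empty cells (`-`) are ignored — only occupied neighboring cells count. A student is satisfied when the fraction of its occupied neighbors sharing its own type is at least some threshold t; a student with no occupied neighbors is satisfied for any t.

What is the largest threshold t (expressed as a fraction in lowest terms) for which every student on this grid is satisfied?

0/1

(0,1)1 2/2
(0,2)1 2/2
(0,3)1 2/3
(0,4)1 2/2
(1,0)2 0/1
(1,1)1 2/3
(1,3)2 0/2
(1,4)1 1/3
(2,1)1 3/3
(2,2)1 2/2
(2,4)2 1/2
(3,0)1 1/1
(3,1)1 4/4
(3,2)1 3/3
(3,4)2 1/2
(4,1)1 2/2
(4,2)1 3/3
(4,3)1 2/2
(4,4)1 1/2
The smallest same-type fraction is 0/1 at (1,0), which reduces to 0/1. Any threshold above that leaves this student unsatisfied.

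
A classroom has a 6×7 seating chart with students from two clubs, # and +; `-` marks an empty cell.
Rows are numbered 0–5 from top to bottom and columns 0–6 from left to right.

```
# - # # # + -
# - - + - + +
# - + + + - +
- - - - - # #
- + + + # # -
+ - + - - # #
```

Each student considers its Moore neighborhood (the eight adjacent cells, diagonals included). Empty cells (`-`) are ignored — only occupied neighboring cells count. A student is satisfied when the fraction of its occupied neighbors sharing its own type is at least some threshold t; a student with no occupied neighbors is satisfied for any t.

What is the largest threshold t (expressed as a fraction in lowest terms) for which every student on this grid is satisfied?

Row 0: (0,0)# 1/1 · (0,2)# 1/2 · (0,3)# 2/3 · (0,4)# 1/4 · (0,5)+ 2/3
Row 1: (1,0)# 2/2 · (1,3)+ 3/6 · (1,5)+ 4/5 · (1,6)+ 3/3
Row 2: (2,0)# 1/1 · (2,2)+ 2/2 · (2,3)+ 3/3 · (2,4)+ 3/4 · (2,6)+ 2/4
Row 3: (3,5)# 3/5 · (3,6)# 2/3
Row 4: (4,1)+ 3/3 · (4,2)+ 3/3 · (4,3)+ 2/3 · (4,4)# 3/4 · (4,5)# 5/5
Row 5: (5,0)+ 1/1 · (5,2)+ 3/3 · (5,5)# 3/3 · (5,6)# 2/2
The smallest same-type fraction is 1/4 at (0,4), which reduces to 1/4. Any threshold above that leaves this student unsatisfied.

1/4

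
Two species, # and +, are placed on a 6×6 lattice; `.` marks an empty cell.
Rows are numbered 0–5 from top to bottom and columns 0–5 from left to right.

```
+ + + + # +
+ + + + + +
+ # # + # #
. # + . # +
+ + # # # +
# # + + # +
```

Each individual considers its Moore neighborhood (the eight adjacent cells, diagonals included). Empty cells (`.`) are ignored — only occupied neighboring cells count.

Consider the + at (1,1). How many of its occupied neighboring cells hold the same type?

Occupied neighbors of (1,1): (0,0)=+, (0,1)=+, (0,2)=+, (1,0)=+, (1,2)=+, (2,0)=+, (2,1)=#, (2,2)=#.
Same type (+): 6 of 8.

6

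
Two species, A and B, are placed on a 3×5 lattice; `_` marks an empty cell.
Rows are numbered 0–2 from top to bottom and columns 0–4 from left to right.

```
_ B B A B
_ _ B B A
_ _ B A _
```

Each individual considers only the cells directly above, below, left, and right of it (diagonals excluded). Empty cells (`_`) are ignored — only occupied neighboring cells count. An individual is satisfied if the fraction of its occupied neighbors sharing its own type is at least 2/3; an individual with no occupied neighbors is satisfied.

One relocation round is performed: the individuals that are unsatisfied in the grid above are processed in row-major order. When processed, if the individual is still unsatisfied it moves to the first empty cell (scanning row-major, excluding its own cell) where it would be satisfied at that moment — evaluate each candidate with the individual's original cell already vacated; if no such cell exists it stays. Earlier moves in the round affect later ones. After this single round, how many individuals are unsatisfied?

1

Initially unsatisfied (in order): (0,3), (0,4), (1,3), (1,4), (2,2), (2,3).
  (0,3) → (1,0).
  (0,4) → (0,3).
  (1,3) → (1,1).
  (1,4): now satisfied by earlier moves; stays.
  (2,2) → (2,1).
  (2,3): now satisfied by earlier moves; stays.
Resulting grid:
_ B B B _
A B B _ A
_ B _ A _
Unsatisfied now: (1,0).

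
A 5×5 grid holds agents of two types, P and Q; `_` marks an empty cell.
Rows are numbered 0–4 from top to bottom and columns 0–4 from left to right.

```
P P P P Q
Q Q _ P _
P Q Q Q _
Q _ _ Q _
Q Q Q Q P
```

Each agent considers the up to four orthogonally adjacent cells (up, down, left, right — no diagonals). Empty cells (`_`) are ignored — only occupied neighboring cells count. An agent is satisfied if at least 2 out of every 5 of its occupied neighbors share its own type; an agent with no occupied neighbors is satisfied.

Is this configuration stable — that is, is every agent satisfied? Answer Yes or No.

No

Row 0: (0,0)P 1/2 satisfied · (0,1)P 2/3 satisfied · (0,2)P 2/2 satisfied · (0,3)P 2/3 satisfied · (0,4)Q 0/1 not
Row 1: (1,0)Q 1/3 not · (1,1)Q 2/3 satisfied · (1,3)P 1/2 satisfied
Row 2: (2,0)P 0/3 not · (2,1)Q 2/3 satisfied · (2,2)Q 2/2 satisfied · (2,3)Q 2/3 satisfied
Row 3: (3,0)Q 1/2 satisfied · (3,3)Q 2/2 satisfied
Row 4: (4,0)Q 2/2 satisfied · (4,1)Q 2/2 satisfied · (4,2)Q 2/2 satisfied · (4,3)Q 2/3 satisfied · (4,4)P 0/1 not
For instance (0,4) has only 0/1 same-type neighbors, below 2/5.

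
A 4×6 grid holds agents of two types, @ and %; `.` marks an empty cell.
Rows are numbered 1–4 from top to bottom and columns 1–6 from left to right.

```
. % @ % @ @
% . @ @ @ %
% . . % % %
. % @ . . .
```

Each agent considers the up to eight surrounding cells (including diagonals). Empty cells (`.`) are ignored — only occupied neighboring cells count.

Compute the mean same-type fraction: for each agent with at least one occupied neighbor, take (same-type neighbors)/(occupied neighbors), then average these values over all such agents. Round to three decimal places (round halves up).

0.488

Row 1: (1,2)% 1/3 · (1,3)@ 2/4 · (1,4)% 0/5 · (1,5)@ 3/5 · (1,6)@ 2/3
Row 2: (2,1)% 2/2 · (2,3)@ 2/5 · (2,4)@ 4/7 · (2,5)@ 3/8 · (2,6)% 2/5
Row 3: (3,1)% 2/2 · (3,4)% 1/5 · (3,5)% 3/5 · (3,6)% 2/3
Row 4: (4,2)% 1/2 · (4,3)@ 0/2
Sum over 16 agents: 1/3 + 2/4 + 0/5 + 3/5 + 2/3 + 2/2 + 2/5 + 4/7 + 3/8 + 2/5 + 2/2 + 1/5 + 3/5 + 2/3 + 1/2 + 0/2 = 6563/840; mean = 6563/840 ÷ 16 = 6563/13440 = 0.488318… → 0.488.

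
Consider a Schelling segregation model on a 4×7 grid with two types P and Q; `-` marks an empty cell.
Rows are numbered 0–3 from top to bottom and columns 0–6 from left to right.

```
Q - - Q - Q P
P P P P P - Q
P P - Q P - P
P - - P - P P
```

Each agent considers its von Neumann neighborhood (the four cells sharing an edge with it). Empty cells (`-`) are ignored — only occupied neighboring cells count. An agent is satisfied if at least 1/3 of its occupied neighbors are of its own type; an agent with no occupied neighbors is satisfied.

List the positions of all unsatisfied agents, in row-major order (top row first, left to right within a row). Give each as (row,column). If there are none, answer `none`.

(0,0), (0,3), (0,5), (0,6), (1,6), (2,3), (3,3)

Row 0: (0,0)Q 0/1 not · (0,3)Q 0/1 not · (0,5)Q 0/1 not · (0,6)P 0/2 not
Row 1: (1,0)P 2/3 satisfied · (1,1)P 3/3 satisfied · (1,2)P 2/2 satisfied · (1,3)P 2/4 satisfied · (1,4)P 2/2 satisfied · (1,6)Q 0/2 not
Row 2: (2,0)P 3/3 satisfied · (2,1)P 2/2 satisfied · (2,3)Q 0/3 not · (2,4)P 1/2 satisfied · (2,6)P 1/2 satisfied
Row 3: (3,0)P 1/1 satisfied · (3,3)P 0/1 not · (3,5)P 1/1 satisfied · (3,6)P 2/2 satisfied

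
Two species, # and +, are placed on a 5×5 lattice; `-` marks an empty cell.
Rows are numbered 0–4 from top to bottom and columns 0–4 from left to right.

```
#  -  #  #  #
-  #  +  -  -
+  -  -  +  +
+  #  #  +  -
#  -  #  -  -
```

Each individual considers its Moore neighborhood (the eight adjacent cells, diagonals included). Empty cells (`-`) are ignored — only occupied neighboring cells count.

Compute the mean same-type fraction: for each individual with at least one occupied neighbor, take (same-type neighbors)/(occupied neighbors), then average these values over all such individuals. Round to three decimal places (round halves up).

Row 0: (0,0)# 1/1 · (0,2)# 2/3 · (0,3)# 2/3 · (0,4)# 1/1
Row 1: (1,1)# 2/4 · (1,2)+ 1/4
Row 2: (2,0)+ 1/3 · (2,3)+ 3/4 · (2,4)+ 2/2
Row 3: (3,0)+ 1/3 · (3,1)# 3/5 · (3,2)# 2/4 · (3,3)+ 2/4
Row 4: (4,0)# 1/2 · (4,2)# 2/3
Sum over 15 individuals: 1/1 + 2/3 + 2/3 + 1/1 + 2/4 + 1/4 + 1/3 + 3/4 + 2/2 + 1/3 + 3/5 + 2/4 + 2/4 + 1/2 + 2/3 = 139/15; mean = 139/15 ÷ 15 = 139/225 = 0.617777… → 0.618.

0.618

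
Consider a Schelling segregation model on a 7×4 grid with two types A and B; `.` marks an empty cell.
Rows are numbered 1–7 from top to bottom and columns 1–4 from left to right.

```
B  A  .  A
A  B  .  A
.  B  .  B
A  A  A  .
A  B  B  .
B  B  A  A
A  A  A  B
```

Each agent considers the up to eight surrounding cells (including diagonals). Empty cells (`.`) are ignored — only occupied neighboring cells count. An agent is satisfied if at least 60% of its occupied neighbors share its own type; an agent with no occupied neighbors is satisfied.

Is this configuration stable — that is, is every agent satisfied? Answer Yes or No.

No

Row 1: (1,1)B 1/3 not · (1,2)A 1/3 not · (1,4)A 1/1 satisfied
Row 2: (2,1)A 1/4 not · (2,2)B 2/4 not · (2,4)A 1/2 not
Row 3: (3,2)B 1/5 not · (3,4)B 0/2 not
Row 4: (4,1)A 2/4 not · (4,2)A 3/6 not · (4,3)A 1/5 not
Row 5: (5,1)A 2/5 not · (5,2)B 3/8 not · (5,3)B 2/6 not
Row 6: (6,1)B 2/5 not · (6,2)B 3/8 not · (6,3)A 3/7 not · (6,4)A 2/4 not
Row 7: (7,1)A 1/3 not · (7,2)A 3/5 satisfied · (7,3)A 3/5 satisfied · (7,4)B 0/3 not
For instance (1,1) has only 1/3 same-type neighbors, below 3/5.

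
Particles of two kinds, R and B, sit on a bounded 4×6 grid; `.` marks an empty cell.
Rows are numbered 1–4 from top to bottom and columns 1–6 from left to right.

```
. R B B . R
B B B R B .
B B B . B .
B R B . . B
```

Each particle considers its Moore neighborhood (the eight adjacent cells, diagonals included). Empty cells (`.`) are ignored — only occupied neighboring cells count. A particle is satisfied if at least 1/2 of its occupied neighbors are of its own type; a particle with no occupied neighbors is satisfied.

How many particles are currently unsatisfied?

4

(1,2)R 0/4 not
(1,3)B 3/5 satisfied
(1,4)B 3/4 satisfied
(1,6)R 0/1 not
(2,1)B 3/4 satisfied
(2,2)B 6/7 satisfied
(2,3)B 5/7 satisfied
(2,4)R 0/6 not
(2,5)B 2/4 satisfied
(3,1)B 4/5 satisfied
(3,2)B 7/8 satisfied
(3,3)B 4/6 satisfied
(3,5)B 2/3 satisfied
(4,1)B 2/3 satisfied
(4,2)R 0/5 not
(4,3)B 2/3 satisfied
(4,6)B 1/1 satisfied
Unsatisfied: (1,2), (1,6), (2,4), (4,2) — 4 in total.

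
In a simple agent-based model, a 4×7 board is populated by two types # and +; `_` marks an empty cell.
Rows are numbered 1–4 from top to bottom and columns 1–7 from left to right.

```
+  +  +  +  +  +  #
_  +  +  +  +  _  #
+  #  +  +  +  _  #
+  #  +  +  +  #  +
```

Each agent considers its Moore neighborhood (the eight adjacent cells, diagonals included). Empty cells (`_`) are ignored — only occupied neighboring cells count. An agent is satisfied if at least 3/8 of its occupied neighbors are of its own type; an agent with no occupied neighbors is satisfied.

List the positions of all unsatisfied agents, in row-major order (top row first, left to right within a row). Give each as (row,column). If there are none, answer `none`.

(1,1)+ 2/2 ok
(1,2)+ 4/4 ok
(1,3)+ 5/5 ok
(1,4)+ 5/5 ok
(1,5)+ 4/4 ok
(1,6)+ 2/4 ok
(1,7)# 1/2 ok
(2,2)+ 6/7 ok
(2,3)+ 7/8 ok
(2,4)+ 8/8 ok
(2,5)+ 6/6 ok
(2,7)# 2/3 ok
(3,1)+ 2/4 ok
(3,2)# 1/7 unhappy
(3,3)+ 6/8 ok
(3,4)+ 8/8 ok
(3,5)+ 5/6 ok
(3,7)# 2/3 ok
(4,1)+ 1/3 unhappy
(4,2)# 1/5 unhappy
(4,3)+ 3/5 ok
(4,4)+ 5/5 ok
(4,5)+ 3/4 ok
(4,6)# 1/4 unhappy
(4,7)+ 0/2 unhappy

(3,2), (4,1), (4,2), (4,6), (4,7)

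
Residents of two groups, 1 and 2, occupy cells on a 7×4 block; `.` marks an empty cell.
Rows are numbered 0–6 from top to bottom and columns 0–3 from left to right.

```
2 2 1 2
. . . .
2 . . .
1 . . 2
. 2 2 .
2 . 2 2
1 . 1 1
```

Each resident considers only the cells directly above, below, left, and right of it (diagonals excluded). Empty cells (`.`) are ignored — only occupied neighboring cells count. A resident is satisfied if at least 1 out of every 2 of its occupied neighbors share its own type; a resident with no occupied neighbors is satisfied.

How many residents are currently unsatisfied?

(0,0)2 1/1 satisfied
(0,1)2 1/2 satisfied
(0,2)1 0/2 not
(0,3)2 0/1 not
(2,0)2 0/1 not
(3,0)1 0/1 not
(3,3)2 0/0 satisfied
(4,1)2 1/1 satisfied
(4,2)2 2/2 satisfied
(5,0)2 0/1 not
(5,2)2 2/3 satisfied
(5,3)2 1/2 satisfied
(6,0)1 0/1 not
(6,2)1 1/2 satisfied
(6,3)1 1/2 satisfied
Unsatisfied: (0,2), (0,3), (2,0), (3,0), (5,0), (6,0) — 6 in total.

6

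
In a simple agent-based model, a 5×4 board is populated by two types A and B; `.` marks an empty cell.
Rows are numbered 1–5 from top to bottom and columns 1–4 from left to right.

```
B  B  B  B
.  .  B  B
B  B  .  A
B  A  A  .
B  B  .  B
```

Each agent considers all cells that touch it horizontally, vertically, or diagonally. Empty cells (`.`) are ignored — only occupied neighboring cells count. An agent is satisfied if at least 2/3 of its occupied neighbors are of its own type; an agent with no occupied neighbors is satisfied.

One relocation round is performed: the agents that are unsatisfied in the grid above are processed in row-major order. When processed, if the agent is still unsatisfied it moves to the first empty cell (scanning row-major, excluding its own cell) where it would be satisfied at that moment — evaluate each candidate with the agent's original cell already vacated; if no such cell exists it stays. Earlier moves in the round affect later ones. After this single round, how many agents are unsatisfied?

1

Initially unsatisfied (in order): (3,2), (3,4), (4,2), (4,3), (5,2), (5,4).
  (3,2) → (2,1).
  (3,4): no empty cell satisfies it; stays.
  (4,2) → (4,4).
  (4,3): no empty cell satisfies it; stays.
  (5,2): now satisfied by earlier moves; stays.
  (5,4) → (2,2).
Resulting grid:
B B B B
B B B B
B . . A
B . A A
B B . .
Unsatisfied now: (3,4).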